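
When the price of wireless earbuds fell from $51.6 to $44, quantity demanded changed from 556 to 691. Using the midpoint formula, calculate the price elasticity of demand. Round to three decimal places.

%ΔQ = (691 − 556)/[(556 + 691)/2] = 135/623.5 ≈ 0.2165.
%Δp = (44 − 51.6)/[(51.6 + 44)/2] = -7.6/47.8 ≈ -0.1590.
Arc elasticity E = %ΔQ/%Δp ≈ 0.2165/-0.1590 ≈ -1.362.
|E| > 1: demand is elastic over this range.

-1.362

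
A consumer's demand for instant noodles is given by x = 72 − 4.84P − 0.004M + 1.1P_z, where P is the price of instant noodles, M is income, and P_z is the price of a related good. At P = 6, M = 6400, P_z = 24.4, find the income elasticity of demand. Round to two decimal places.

First evaluate x: 72 − 4.84(6) − 0.004(6400) + 1.1(24.4) = 72 − 29.04 − 25.6 + 26.84 = 44.2.
∂x/∂M = −0.004, so E_I = -0.004·(6400/44.2) ≈ -0.58.
E_I < 0: inferior good.

-0.58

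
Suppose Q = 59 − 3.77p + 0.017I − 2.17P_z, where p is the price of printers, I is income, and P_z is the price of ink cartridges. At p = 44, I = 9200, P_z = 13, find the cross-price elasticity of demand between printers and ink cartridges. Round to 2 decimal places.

Evaluating quantity at (p, I, P_z) gives Q = 59 − 3.77(44) + 0.017(9200) − 2.17(13) = 59 − 165.88 + 156.4 − 28.21 = 21.31.
∂Q/∂P_z = −2.17, so E_xy = -2.17·(13/21.31) ≈ -1.32.
E_xy < 0: the goods are complements.

-1.32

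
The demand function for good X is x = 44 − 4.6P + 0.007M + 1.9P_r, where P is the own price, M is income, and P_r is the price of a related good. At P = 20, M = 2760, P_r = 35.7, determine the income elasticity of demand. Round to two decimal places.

0.49

First evaluate x: 44 − 4.6(20) + 0.007(2760) + 1.9(35.7) = 44 − 92 + 19.32 + 67.83 = 39.15.
∂x/∂M = +0.007, so E_I = 0.007·(2760/39.15) ≈ 0.49.
E_I ∈ (0,1): normal good (necessity).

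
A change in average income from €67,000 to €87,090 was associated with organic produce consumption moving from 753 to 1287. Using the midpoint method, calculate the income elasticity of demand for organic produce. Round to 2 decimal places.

2.01

%ΔQ = (1287 − 753)/[(753+1287)/2] = 534/1020 ≈ 0.5235.
%ΔY = (87,090 − 67,000)/[(67,000+87,090)/2] = 20090/77045 ≈ 0.2608.
E_I = %ΔQ/%ΔY ≈ 2.01.
E_I > 1: normal good (luxury).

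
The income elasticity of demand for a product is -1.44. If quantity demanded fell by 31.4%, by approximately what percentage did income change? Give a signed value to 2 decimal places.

%ΔQ ≈ E × %ΔI ⇒ %ΔI = %ΔQ / E = (-31.4%)/(-1.44) ≈ 21.81%.

21.81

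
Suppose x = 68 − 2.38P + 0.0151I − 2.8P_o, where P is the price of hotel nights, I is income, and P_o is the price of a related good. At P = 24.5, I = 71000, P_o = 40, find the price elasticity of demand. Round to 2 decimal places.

-0.06

First evaluate x: 68 − 2.38(24.5) + 0.0151(71000) − 2.8(40) = 68 − 58.31 + 1072.1 − 112 = 969.79.
∂x/∂P = −2.38, so E_p = (−2.38)·(24.5/969.79) ≈ -0.06.
|E_p| < 1: demand is inelastic.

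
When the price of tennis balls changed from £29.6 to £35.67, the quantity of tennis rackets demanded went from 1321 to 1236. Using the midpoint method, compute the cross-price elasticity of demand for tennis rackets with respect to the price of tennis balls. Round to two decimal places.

%ΔQ_x = (1236 − 1321)/[(1321+1236)/2] = -85/1278.5 ≈ -0.0665.
%ΔP_y = (35.67 − 29.6)/[(29.6+35.67)/2] ≈ 0.1860.
E_xy = -0.0665/0.1860 ≈ -0.36.
E_xy < 0, so tennis rackets and tennis balls are complements.

-0.36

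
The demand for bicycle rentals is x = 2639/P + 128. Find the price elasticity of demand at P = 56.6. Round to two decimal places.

At P = 56.6, x = 174.6254.
dx/dP = −2639/P² = −0.8238.
Point elasticity E = (dx/dP)·(P/x) = -0.8238 × 56.6/174.6254 ≈ -0.27.
|E| < 1, so demand is inelastic at this price.

-0.27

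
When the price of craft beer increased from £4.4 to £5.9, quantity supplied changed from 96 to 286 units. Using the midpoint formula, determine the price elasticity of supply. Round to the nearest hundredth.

3.42

%Δq = (286 − 96)/[(96 + 286)/2] = 190/191 ≈ 0.9948.
%ΔP = (5.9 − 4.4)/[(4.4 + 5.9)/2] = 1.5/5.15 ≈ 0.2913.
Arc elasticity E = %Δq/%ΔP ≈ 0.9948/0.2913 ≈ 3.42.
|E| > 1: supply is elastic over this range.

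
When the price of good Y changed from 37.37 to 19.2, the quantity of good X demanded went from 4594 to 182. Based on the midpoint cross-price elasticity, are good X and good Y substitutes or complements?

substitutes

%ΔQ_x = (182 − 4594)/[(4594+182)/2] = -4412/2388 ≈ -1.8476.
%ΔP_y = (19.2 − 37.37)/[(37.37+19.2)/2] ≈ -0.6424.
E_xy = -1.8476/-0.6424 ≈ 2.876.
E_xy > 0, so the goods are substitutes.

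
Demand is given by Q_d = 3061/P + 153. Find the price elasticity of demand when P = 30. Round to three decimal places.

-0.400

At P = 30, Q_d = 255.0333.
dQ_d/dP = −3061/P² = −3.4011.
Point elasticity E = (dQ_d/dP)·(P/Q_d) = -3.4011 × 30/255.0333 ≈ -0.400.
|E| < 1, so demand is inelastic at this price.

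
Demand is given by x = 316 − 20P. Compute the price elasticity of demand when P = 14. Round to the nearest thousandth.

At P = 14, x = 36.
dx/dP = −20.
Point elasticity E = (dx/dP)·(P/x) = -20 × 14/36 ≈ -7.778.
|E| > 1, so demand is elastic at this price.

-7.778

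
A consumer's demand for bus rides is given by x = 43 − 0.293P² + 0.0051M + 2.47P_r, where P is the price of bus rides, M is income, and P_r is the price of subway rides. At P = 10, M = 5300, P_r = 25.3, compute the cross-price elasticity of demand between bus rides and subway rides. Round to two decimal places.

x = 43 − 0.293(10)² + 0.0051(5300) + 2.47(25.3) = 43 − 29.3 + 27.03 + 62.491 = 103.221.
∂x/∂P_r = +2.47, so E_xy = 2.47·(25.3/103.221) ≈ 0.61.
E_xy > 0: the goods are substitutes.

0.61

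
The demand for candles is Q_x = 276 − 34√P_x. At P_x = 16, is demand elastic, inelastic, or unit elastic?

At P_x = 16, Q_x = 140.
dQ_x/dP_x = −34/(2√P_x) = −34/(2·4).
Point elasticity E = (dQ_x/dP_x)·(P_x/Q_x) = -4.25 × 16/140 ≈ -0.486.
|E| ≈ 0.486 < 1, so demand is inelastic.

inelastic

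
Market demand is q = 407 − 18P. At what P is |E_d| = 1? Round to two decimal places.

11.31

For linear demand q = a − bP, E = −bP/(a − bP). |E| = 1 ⇒ bP = a − bP ⇒ P = a/(2b).
P = 407/(2·18) ≈ 11.31.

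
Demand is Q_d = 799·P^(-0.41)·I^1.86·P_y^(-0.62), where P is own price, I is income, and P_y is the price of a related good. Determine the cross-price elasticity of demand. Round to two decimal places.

For a Cobb–Douglas (constant-elasticity) form Q_d = A·P_y^α·…, the elasticity with respect to P_y equals the exponent α at every point.
Here the exponent on P_y is -0.62, so the cross-price elasticity of demand is -0.62.

-0.62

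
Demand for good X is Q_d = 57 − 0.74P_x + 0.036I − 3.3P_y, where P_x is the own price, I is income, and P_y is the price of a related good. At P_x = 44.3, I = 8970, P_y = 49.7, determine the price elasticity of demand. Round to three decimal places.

First evaluate Q_d: 57 − 0.74(44.3) + 0.036(8970) − 3.3(49.7) = 57 − 32.782 + 322.92 − 164.01 = 183.128.
∂Q_d/∂P_x = −0.74, so E_p = (−0.74)·(44.3/183.128) ≈ -0.179.
|E_p| < 1: demand is inelastic.

-0.179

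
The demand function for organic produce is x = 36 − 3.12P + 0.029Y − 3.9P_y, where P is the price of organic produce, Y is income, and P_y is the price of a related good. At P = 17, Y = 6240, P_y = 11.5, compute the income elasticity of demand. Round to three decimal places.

x = 36 − 3.12(17) + 0.029(6240) − 3.9(11.5) = 36 − 53.04 + 180.96 − 44.85 = 119.07.
∂x/∂Y = +0.029, so E_I = 0.029·(6240/119.07) ≈ 1.520.
E_I > 1: normal good (luxury).

1.520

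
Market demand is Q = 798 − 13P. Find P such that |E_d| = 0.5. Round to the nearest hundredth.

Set −bP/(a − bP) = −0.5 ⇒ bP = 0.5(a − bP) ⇒ bP(1+0.5) = 0.5·a.
P = 0.5·798/(13·1.5) ≈ 20.46.

20.46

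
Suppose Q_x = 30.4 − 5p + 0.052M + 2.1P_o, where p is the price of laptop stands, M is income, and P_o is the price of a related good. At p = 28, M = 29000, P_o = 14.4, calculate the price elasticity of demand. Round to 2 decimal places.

Substituting, Q_x = 30.4 − 5(28) + 0.052(29000) + 2.1(14.4) = 30.4 − 140 + 1508 + 30.24 = 1428.64.
∂Q_x/∂p = −5, so E_p = (−5)·(28/1428.64) ≈ -0.10.
|E_p| < 1: demand is inelastic.

-0.10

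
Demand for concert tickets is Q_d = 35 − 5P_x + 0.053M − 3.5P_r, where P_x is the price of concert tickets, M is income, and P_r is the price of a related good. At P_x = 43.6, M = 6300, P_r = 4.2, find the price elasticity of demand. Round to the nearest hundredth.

-1.60

Q_d = 35 − 5(43.6) + 0.053(6300) − 3.5(4.2) = 35 − 218 + 333.9 − 14.7 = 136.2.
∂Q_d/∂P_x = −5, so E_p = (−5)·(43.6/136.2) ≈ -1.60.
|E_p| > 1: demand is elastic.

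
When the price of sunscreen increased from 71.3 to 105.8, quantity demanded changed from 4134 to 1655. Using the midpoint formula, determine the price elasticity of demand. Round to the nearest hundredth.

%Δq = (1655 − 4134)/[(4134 + 1655)/2] = -2479/2894.5 ≈ -0.8565.
%Δp = (105.8 − 71.3)/[(71.3 + 105.8)/2] = 34.5/88.55 ≈ 0.3896.
Arc elasticity E = %Δq/%Δp ≈ -0.8565/0.3896 ≈ -2.20.
|E| > 1: demand is elastic over this range.

-2.20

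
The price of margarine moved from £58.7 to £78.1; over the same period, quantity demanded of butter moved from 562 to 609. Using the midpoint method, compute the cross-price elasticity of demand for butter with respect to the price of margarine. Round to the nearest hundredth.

0.28

%ΔQ_x = (609 − 562)/[(562+609)/2] = 47/585.5 ≈ 0.0803.
%ΔP_y = (78.1 − 58.7)/[(58.7+78.1)/2] ≈ 0.2836.
E_xy = 0.0803/0.2836 ≈ 0.28.
E_xy > 0, so butter and margarine are substitutes.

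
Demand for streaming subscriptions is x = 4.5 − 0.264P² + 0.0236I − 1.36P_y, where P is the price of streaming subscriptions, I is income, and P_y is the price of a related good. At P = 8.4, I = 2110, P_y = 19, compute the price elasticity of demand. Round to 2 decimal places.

At the given point, x = 4.5 − 0.264(8.4)² + 0.0236(2110) − 1.36(19) = 4.5 − 18.6278 + 49.796 − 25.84 = 9.8282.
∂x/∂P = −2·0.264·P = -4.4352, so E_p = -4.4352·(8.4/9.8282) ≈ -3.79.
|E_p| > 1: demand is elastic.

-3.79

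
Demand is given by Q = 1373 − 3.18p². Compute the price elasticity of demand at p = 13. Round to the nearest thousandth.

-1.286

At p = 13, Q = 835.58.
dQ/dp = −2·3.18·p = −82.68.
Point elasticity E = (dQ/dp)·(p/Q) = -82.68 × 13/835.58 ≈ -1.286.
|E| > 1, so demand is elastic at this price.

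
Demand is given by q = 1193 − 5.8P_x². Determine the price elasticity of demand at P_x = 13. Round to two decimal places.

-9.21

At P_x = 13, q = 212.8.
dq/dP_x = −2·5.8·P_x = −150.8.
Point elasticity E = (dq/dP_x)·(P_x/q) = -150.8 × 13/212.8 ≈ -9.21.
|E| > 1, so demand is elastic at this price.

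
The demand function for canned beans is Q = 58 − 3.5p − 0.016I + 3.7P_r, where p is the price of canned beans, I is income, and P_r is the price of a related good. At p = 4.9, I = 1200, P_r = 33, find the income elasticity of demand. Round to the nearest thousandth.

-0.134

Evaluating quantity at (p, I, P_r) gives Q = 58 − 3.5(4.9) − 0.016(1200) + 3.7(33) = 58 − 17.15 − 19.2 + 122.1 = 143.75.
∂Q/∂I = −0.016, so E_I = -0.016·(1200/143.75) ≈ -0.134.
E_I < 0: inferior good.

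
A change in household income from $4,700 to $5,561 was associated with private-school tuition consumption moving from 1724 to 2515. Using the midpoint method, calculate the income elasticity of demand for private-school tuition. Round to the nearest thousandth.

2.224

%ΔQ = (2515 − 1724)/[(1724+2515)/2] = 791/2119.5 ≈ 0.3732.
%ΔM = (5,561 − 4,700)/[(4,700+5,561)/2] = 861/5130.5 ≈ 0.1678.
E_I = %ΔQ/%ΔM ≈ 2.224.
E_I > 1: normal good (luxury).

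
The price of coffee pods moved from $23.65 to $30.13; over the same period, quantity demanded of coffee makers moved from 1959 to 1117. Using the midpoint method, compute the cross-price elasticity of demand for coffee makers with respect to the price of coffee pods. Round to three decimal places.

%ΔQ_x = (1117 − 1959)/[(1959+1117)/2] = -842/1538 ≈ -0.5475.
%ΔP_y = (30.13 − 23.65)/[(23.65+30.13)/2] ≈ 0.2410.
E_xy = -0.5475/0.2410 ≈ -2.272.
E_xy < 0, so coffee makers and coffee pods are complements.

-2.272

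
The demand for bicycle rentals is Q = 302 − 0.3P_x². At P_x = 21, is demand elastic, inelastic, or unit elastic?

At P_x = 21, Q = 169.7.
dQ/dP_x = −2·0.3·P_x = −12.6.
Point elasticity E = (dQ/dP_x)·(P_x/Q) = -12.6 × 21/169.7 ≈ -1.559.
|E| ≈ 1.559 > 1, so demand is elastic.

elastic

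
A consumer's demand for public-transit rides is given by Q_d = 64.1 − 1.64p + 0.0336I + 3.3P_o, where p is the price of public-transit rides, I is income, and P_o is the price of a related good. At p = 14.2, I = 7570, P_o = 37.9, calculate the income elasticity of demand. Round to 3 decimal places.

First evaluate Q_d: 64.1 − 1.64(14.2) + 0.0336(7570) + 3.3(37.9) = 64.1 − 23.288 + 254.352 + 125.07 = 420.234.
∂Q_d/∂I = +0.0336, so E_I = 0.0336·(7570/420.234) ≈ 0.605.
E_I ∈ (0,1): normal good (necessity).

0.605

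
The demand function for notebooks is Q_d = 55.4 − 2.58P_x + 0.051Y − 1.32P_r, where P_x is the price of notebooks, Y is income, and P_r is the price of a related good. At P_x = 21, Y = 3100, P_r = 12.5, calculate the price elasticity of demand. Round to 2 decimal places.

Q_d = 55.4 − 2.58(21) + 0.051(3100) − 1.32(12.5) = 55.4 − 54.18 + 158.1 − 16.5 = 142.82.
∂Q_d/∂P_x = −2.58, so E_p = (−2.58)·(21/142.82) ≈ -0.38.
|E_p| < 1: demand is inelastic.

-0.38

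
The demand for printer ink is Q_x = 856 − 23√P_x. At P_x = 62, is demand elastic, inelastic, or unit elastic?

inelastic

At P_x = 62, Q_x = 674.8978.
dQ_x/dP_x = −23/(2√P_x) = −23/(2·7.874).
Point elasticity E = (dQ_x/dP_x)·(P_x/Q_x) = -1.4605 × 62/674.8978 ≈ -0.134.
|E| ≈ 0.134 < 1, so demand is inelastic.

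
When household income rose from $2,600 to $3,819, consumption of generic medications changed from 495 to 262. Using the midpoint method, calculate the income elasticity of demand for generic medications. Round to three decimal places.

%ΔQ = (262 − 495)/[(495+262)/2] = -233/378.5 ≈ -0.6156.
%ΔI = (3,819 − 2,600)/[(2,600+3,819)/2] = 1219/3209.5 ≈ 0.3798.
E_I = %ΔQ/%ΔI ≈ -1.621.
E_I < 0: inferior good.

-1.621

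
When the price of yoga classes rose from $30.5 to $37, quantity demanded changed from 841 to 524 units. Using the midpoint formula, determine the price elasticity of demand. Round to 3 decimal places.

%ΔQ = (524 − 841)/[(841 + 524)/2] = -317/682.5 ≈ -0.4645.
%Δp = (37 − 30.5)/[(30.5 + 37)/2] = 6.5/33.75 ≈ 0.1926.
Arc elasticity E = %ΔQ/%Δp ≈ -0.4645/0.1926 ≈ -2.412.
|E| > 1: demand is elastic over this range.

-2.412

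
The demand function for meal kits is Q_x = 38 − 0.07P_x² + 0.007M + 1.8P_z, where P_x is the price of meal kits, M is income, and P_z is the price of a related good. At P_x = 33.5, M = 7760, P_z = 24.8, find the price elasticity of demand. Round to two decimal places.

-2.69

At the given point, Q_x = 38 − 0.07(33.5)² + 0.007(7760) + 1.8(24.8) = 38 − 78.5575 + 54.32 + 44.64 = 58.4025.
∂Q_x/∂P_x = −2·0.07·P_x = -4.69, so E_p = -4.69·(33.5/58.4025) ≈ -2.69.
|E_p| > 1: demand is elastic.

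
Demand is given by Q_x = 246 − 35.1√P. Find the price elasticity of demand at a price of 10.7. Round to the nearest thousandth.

-0.438

At P = 10.7, Q_x = 131.1849.
dQ_x/dP = −35.1/(2√P) = −35.1/(2·3.2711).
Point elasticity E = (dQ_x/dP)·(P/Q_x) = -5.3652 × 10.7/131.1849 ≈ -0.438.
|E| < 1, so demand is inelastic at this price.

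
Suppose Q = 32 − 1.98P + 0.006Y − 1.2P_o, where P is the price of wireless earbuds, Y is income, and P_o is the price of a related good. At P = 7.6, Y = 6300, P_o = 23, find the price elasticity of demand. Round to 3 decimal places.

First evaluate Q: 32 − 1.98(7.6) + 0.006(6300) − 1.2(23) = 32 − 15.048 + 37.8 − 27.6 = 27.152.
∂Q/∂P = −1.98, so E_p = (−1.98)·(7.6/27.152) ≈ -0.554.
|E_p| < 1: demand is inelastic.

-0.554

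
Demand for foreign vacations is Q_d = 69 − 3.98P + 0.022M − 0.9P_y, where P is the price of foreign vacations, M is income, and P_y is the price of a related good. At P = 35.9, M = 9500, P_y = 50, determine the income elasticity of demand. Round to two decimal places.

2.32

At the given point, Q_d = 69 − 3.98(35.9) + 0.022(9500) − 0.9(50) = 69 − 142.882 + 209 − 45 = 90.118.
∂Q_d/∂M = +0.022, so E_I = 0.022·(9500/90.118) ≈ 2.32.
E_I > 1: normal good (luxury).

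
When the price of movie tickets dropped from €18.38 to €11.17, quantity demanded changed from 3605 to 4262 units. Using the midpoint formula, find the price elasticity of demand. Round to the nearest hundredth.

-0.34

%Δq = (4262 − 3605)/[(3605 + 4262)/2] = 657/3933.5 ≈ 0.1670.
%Δp = (11.17 − 18.38)/[(18.38 + 11.17)/2] = -7.21/14.775 ≈ -0.4880.
Arc elasticity E = %Δq/%Δp ≈ 0.1670/-0.4880 ≈ -0.34.
|E| < 1: demand is inelastic over this range.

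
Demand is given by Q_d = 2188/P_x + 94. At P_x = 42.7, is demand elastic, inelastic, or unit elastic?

inelastic

At P_x = 42.7, Q_d = 145.2412.
dQ_d/dP_x = −2188/P_x² = −1.2.
Point elasticity E = (dQ_d/dP_x)·(P_x/Q_d) = -1.2 × 42.7/145.2412 ≈ -0.353.
|E| ≈ 0.353 < 1, so demand is inelastic.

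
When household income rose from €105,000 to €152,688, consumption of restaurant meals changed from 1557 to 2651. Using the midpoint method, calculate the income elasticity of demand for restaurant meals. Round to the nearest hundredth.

1.40

%ΔQ = (2651 − 1557)/[(1557+2651)/2] = 1094/2104 ≈ 0.5200.
%ΔI = (152,688 − 105,000)/[(105,000+152,688)/2] = 47688/128844 ≈ 0.3701.
E_I = %ΔQ/%ΔI ≈ 1.40.
E_I > 1: normal good (luxury).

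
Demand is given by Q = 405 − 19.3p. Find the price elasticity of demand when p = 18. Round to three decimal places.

At p = 18, Q = 57.6.
dQ/dp = −19.3.
Point elasticity E = (dQ/dp)·(p/Q) = -19.3 × 18/57.6 ≈ -6.031.
|E| > 1, so demand is elastic at this price.

-6.031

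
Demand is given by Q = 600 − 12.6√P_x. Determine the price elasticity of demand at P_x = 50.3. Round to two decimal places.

-0.09

At P_x = 50.3, Q = 510.6377.
dQ/dP_x = −12.6/(2√P_x) = −12.6/(2·7.0922).
Point elasticity E = (dQ/dP_x)·(P_x/Q) = -0.8883 × 50.3/510.6377 ≈ -0.09.
|E| < 1, so demand is inelastic at this price.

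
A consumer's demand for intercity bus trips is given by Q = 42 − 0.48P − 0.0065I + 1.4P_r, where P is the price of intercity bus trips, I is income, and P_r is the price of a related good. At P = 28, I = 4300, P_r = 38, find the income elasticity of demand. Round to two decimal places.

-0.52

First evaluate Q: 42 − 0.48(28) − 0.0065(4300) + 1.4(38) = 42 − 13.44 − 27.95 + 53.2 = 53.81.
∂Q/∂I = −0.0065, so E_I = -0.0065·(4300/53.81) ≈ -0.52.
E_I < 0: inferior good.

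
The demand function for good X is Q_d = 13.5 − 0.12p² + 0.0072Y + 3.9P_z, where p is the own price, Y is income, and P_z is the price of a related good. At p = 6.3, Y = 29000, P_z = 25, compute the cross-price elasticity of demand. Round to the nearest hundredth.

0.31

Substituting, Q_d = 13.5 − 0.12(6.3)² + 0.0072(29000) + 3.9(25) = 13.5 − 4.7628 + 208.8 + 97.5 = 315.0372.
∂Q_d/∂P_z = +3.9, so E_xy = 3.9·(25/315.0372) ≈ 0.31.
E_xy > 0: the goods are substitutes.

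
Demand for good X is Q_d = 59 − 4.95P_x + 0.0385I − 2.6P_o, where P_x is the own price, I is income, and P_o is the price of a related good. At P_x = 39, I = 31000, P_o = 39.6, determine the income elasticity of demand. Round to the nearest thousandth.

Substituting, Q_d = 59 − 4.95(39) + 0.0385(31000) − 2.6(39.6) = 59 − 193.05 + 1193.5 − 102.96 = 956.49.
∂Q_d/∂I = +0.0385, so E_I = 0.0385·(31000/956.49) ≈ 1.248.
E_I > 1: normal good (luxury).

1.248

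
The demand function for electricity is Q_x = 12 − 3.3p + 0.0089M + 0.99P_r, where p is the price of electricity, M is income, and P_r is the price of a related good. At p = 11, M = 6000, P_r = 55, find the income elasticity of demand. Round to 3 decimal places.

0.639

First evaluate Q_x: 12 − 3.3(11) + 0.0089(6000) + 0.99(55) = 12 − 36.3 + 53.4 + 54.45 = 83.55.
∂Q_x/∂M = +0.0089, so E_I = 0.0089·(6000/83.55) ≈ 0.639.
E_I ∈ (0,1): normal good (necessity).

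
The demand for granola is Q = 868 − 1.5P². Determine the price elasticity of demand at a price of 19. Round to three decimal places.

At P = 19, Q = 326.5.
dQ/dP = −2·1.5·P = −57.
Point elasticity E = (dQ/dP)·(P/Q) = -57 × 19/326.5 ≈ -3.317.
|E| > 1, so demand is elastic at this price.

-3.317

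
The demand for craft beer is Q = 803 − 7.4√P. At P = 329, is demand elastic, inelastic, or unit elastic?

At P = 329, Q = 668.7762.
dQ/dP = −7.4/(2√P) = −7.4/(2·18.1384).
Point elasticity E = (dQ/dP)·(P/Q) = -0.204 × 329/668.7762 ≈ -0.100.
|E| ≈ 0.100 < 1, so demand is inelastic.

inelastic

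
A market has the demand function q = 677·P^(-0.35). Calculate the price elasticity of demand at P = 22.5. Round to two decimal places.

For a Cobb–Douglas (constant-elasticity) form q = A·P^α·…, the elasticity with respect to P equals the exponent α at every point.
Here the exponent on P is -0.35, so the price elasticity of demand is -0.35.

-0.35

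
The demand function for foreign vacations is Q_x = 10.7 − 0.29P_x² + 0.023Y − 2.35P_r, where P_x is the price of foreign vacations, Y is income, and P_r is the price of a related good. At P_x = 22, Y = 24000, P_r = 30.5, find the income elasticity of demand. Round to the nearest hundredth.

1.57

Q_x = 10.7 − 0.29(22)² + 0.023(24000) − 2.35(30.5) = 10.7 − 140.36 + 552 − 71.675 = 350.665.
∂Q_x/∂Y = +0.023, so E_I = 0.023·(24000/350.665) ≈ 1.57.
E_I > 1: normal good (luxury).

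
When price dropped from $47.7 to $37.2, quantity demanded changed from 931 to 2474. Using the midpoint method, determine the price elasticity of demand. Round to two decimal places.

%Δq = (2474 − 931)/[(931 + 2474)/2] = 1543/1702.5 ≈ 0.9063.
%Δp = (37.2 − 47.7)/[(47.7 + 37.2)/2] = -10.5/42.45 ≈ -0.2473.
Arc elasticity E = %Δq/%Δp ≈ 0.9063/-0.2473 ≈ -3.66.
|E| > 1: demand is elastic over this range.

-3.66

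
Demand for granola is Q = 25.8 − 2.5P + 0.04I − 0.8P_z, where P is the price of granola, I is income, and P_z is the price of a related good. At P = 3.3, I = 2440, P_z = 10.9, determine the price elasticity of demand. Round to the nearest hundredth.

-0.08

First evaluate Q: 25.8 − 2.5(3.3) + 0.04(2440) − 0.8(10.9) = 25.8 − 8.25 + 97.6 − 8.72 = 106.43.
∂Q/∂P = −2.5, so E_p = (−2.5)·(3.3/106.43) ≈ -0.08.
|E_p| < 1: demand is inelastic.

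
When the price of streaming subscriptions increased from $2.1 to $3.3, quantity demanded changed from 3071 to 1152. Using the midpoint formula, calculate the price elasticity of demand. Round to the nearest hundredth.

-2.04

%Δq = (1152 − 3071)/[(3071 + 1152)/2] = -1919/2111.5 ≈ -0.9088.
%Δp = (3.3 − 2.1)/[(2.1 + 3.3)/2] = 1.2/2.7 ≈ 0.4444.
Arc elasticity E = %Δq/%Δp ≈ -0.9088/0.4444 ≈ -2.04.
|E| > 1: demand is elastic over this range.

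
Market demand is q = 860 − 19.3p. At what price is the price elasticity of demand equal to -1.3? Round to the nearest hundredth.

Set −bp/(a − bp) = −1.3 ⇒ bp = 1.3(a − bp) ⇒ bp(1+1.3) = 1.3·a.
p = 1.3·860/(19.3·2.3) ≈ 25.19.

25.19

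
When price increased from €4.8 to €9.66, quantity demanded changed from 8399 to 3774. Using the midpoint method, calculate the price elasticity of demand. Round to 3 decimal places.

-1.130

%Δq = (3774 − 8399)/[(8399 + 3774)/2] = -4625/6086.5 ≈ -0.7599.
%ΔP = (9.66 − 4.8)/[(4.8 + 9.66)/2] = 4.86/7.23 ≈ 0.6722.
Arc elasticity E = %Δq/%ΔP ≈ -0.7599/0.6722 ≈ -1.130.
|E| > 1: demand is elastic over this range.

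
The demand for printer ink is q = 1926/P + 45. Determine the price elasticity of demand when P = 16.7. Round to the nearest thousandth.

-0.719

At P = 16.7, q = 160.3293.
dq/dP = −1926/P² = −6.9059.
Point elasticity E = (dq/dP)·(P/q) = -6.9059 × 16.7/160.3293 ≈ -0.719.
|E| < 1, so demand is inelastic at this price.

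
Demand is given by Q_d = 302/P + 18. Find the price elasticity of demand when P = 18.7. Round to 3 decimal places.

At P = 18.7, Q_d = 34.1497.
dQ_d/dP = −302/P² = −0.8636.
Point elasticity E = (dQ_d/dP)·(P/Q_d) = -0.8636 × 18.7/34.1497 ≈ -0.473.
|E| < 1, so demand is inelastic at this price.

-0.473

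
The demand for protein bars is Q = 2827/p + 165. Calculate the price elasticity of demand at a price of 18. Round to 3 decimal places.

At p = 18, Q = 322.0556.
dQ/dp = −2827/p² = −8.7253.
Point elasticity E = (dQ/dp)·(p/Q) = -8.7253 × 18/322.0556 ≈ -0.488.
|E| < 1, so demand is inelastic at this price.

-0.488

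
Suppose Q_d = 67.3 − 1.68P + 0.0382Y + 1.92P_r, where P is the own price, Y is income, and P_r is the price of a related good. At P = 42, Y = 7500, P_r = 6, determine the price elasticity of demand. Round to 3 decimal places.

-0.239

Q_d = 67.3 − 1.68(42) + 0.0382(7500) + 1.92(6) = 67.3 − 70.56 + 286.5 + 11.52 = 294.76.
∂Q_d/∂P = −1.68, so E_p = (−1.68)·(42/294.76) ≈ -0.239.
|E_p| < 1: demand is inelastic.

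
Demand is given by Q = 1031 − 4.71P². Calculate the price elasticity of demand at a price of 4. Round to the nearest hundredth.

-0.16

At P = 4, Q = 955.64.
dQ/dP = −2·4.71·P = −37.68.
Point elasticity E = (dQ/dP)·(P/Q) = -37.68 × 4/955.64 ≈ -0.16.
|E| < 1, so demand is inelastic at this price.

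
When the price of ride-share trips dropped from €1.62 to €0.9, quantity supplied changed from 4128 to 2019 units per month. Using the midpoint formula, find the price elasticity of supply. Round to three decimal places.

%Δq = (2019 − 4128)/[(4128 + 2019)/2] = -2109/3073.5 ≈ -0.6862.
%Δp = (0.9 − 1.62)/[(1.62 + 0.9)/2] = -0.72/1.26 ≈ -0.5714.
Arc elasticity E = %Δq/%Δp ≈ -0.6862/-0.5714 ≈ 1.201.
|E| > 1: supply is elastic over this range.

1.201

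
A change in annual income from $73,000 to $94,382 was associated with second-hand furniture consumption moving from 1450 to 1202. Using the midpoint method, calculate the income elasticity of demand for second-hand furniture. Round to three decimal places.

-0.732

%ΔQ = (1202 − 1450)/[(1450+1202)/2] = -248/1326 ≈ -0.1870.
%ΔI = (94,382 − 73,000)/[(73,000+94,382)/2] = 21382/83691 ≈ 0.2555.
E_I = %ΔQ/%ΔI ≈ -0.732.
E_I < 0: inferior good.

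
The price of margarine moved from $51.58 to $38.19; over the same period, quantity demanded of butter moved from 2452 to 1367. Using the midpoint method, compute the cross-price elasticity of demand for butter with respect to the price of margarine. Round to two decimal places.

1.90

%ΔQ_x = (1367 − 2452)/[(2452+1367)/2] = -1085/1909.5 ≈ -0.5682.
%ΔP_y = (38.19 − 51.58)/[(51.58+38.19)/2] ≈ -0.2983.
E_xy = -0.5682/-0.2983 ≈ 1.90.
E_xy > 0, so butter and margarine are substitutes.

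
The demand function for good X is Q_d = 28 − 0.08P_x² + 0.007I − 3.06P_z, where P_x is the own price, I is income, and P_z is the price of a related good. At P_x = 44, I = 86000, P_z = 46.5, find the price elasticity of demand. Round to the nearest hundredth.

Q_d = 28 − 0.08(44)² + 0.007(86000) − 3.06(46.5) = 28 − 154.88 + 602 − 142.29 = 332.83.
∂Q_d/∂P_x = −2·0.08·P_x = -7.04, so E_p = -7.04·(44/332.83) ≈ -0.93.
|E_p| < 1: demand is inelastic.

-0.93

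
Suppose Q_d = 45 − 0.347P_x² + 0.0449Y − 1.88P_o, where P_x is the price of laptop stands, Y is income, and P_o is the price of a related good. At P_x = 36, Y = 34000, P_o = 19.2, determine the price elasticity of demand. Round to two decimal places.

-0.83

Substituting, Q_d = 45 − 0.347(36)² + 0.0449(34000) − 1.88(19.2) = 45 − 449.712 + 1526.6 − 36.096 = 1085.792.
∂Q_d/∂P_x = −2·0.347·P_x = -24.984, so E_p = -24.984·(36/1085.792) ≈ -0.83.
|E_p| < 1: demand is inelastic.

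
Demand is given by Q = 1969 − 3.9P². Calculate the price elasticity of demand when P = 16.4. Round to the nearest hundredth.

At P = 16.4, Q = 920.056.
dQ/dP = −2·3.9·P = −127.92.
Point elasticity E = (dQ/dP)·(P/Q) = -127.92 × 16.4/920.056 ≈ -2.28.
|E| > 1, so demand is elastic at this price.

-2.28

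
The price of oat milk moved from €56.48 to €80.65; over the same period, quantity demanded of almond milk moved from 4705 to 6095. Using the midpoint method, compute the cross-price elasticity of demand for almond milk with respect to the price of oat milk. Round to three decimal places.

0.730

%ΔQ_x = (6095 − 4705)/[(4705+6095)/2] = 1390/5400 ≈ 0.2574.
%ΔP_y = (80.65 − 56.48)/[(56.48+80.65)/2] ≈ 0.3525.
E_xy = 0.2574/0.3525 ≈ 0.730.
E_xy > 0, so almond milk and oat milk are substitutes.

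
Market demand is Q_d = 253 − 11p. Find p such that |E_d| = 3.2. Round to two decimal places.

17.52

Set −bp/(a − bp) = −3.2 ⇒ bp = 3.2(a − bp) ⇒ bp(1+3.2) = 3.2·a.
p = 3.2·253/(11·4.2) ≈ 17.52.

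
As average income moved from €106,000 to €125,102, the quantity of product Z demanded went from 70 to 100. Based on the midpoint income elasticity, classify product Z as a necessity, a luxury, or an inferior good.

%ΔQ = (100 − 70)/[(70+100)/2] = 30/85 ≈ 0.3529.
%ΔI = (125,102 − 106,000)/[(106,000+125,102)/2] = 19102/115551 ≈ 0.1653.
E_I = %ΔQ/%ΔI ≈ 2.135.
E_I > 1: normal good (luxury).

luxury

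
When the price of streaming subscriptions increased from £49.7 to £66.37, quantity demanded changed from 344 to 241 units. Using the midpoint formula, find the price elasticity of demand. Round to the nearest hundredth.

%ΔQ = (241 − 344)/[(344 + 241)/2] = -103/292.5 ≈ -0.3521.
%ΔP = (66.37 − 49.7)/[(49.7 + 66.37)/2] = 16.67/58.035 ≈ 0.2872.
Arc elasticity E = %ΔQ/%ΔP ≈ -0.3521/0.2872 ≈ -1.23.
|E| > 1: demand is elastic over this range.

-1.23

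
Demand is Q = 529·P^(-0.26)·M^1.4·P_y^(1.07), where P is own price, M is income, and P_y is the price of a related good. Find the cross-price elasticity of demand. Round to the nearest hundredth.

1.07

For a Cobb–Douglas (constant-elasticity) form Q = A·P_y^α·…, the elasticity with respect to P_y equals the exponent α at every point.
Here the exponent on P_y is 1.07, so the cross-price elasticity of demand is 1.07.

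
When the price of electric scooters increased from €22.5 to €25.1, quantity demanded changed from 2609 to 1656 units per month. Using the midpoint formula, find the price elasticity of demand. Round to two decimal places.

-4.09

%ΔQ = (1656 − 2609)/[(2609 + 1656)/2] = -953/2132.5 ≈ -0.4469.
%ΔP = (25.1 − 22.5)/[(22.5 + 25.1)/2] = 2.6/23.8 ≈ 0.1092.
Arc elasticity E = %ΔQ/%ΔP ≈ -0.4469/0.1092 ≈ -4.09.
|E| > 1: demand is elastic over this range.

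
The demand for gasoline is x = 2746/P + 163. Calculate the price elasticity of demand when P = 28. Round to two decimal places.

-0.38

At P = 28, x = 261.0714.
dx/dP = −2746/P² = −3.5026.
Point elasticity E = (dx/dP)·(P/x) = -3.5026 × 28/261.0714 ≈ -0.38.
|E| < 1, so demand is inelastic at this price.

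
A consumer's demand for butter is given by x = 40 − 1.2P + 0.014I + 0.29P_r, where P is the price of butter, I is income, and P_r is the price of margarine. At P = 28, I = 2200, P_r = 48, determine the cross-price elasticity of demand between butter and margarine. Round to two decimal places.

First evaluate x: 40 − 1.2(28) + 0.014(2200) + 0.29(48) = 40 − 33.6 + 30.8 + 13.92 = 51.12.
∂x/∂P_r = +0.29, so E_xy = 0.29·(48/51.12) ≈ 0.27.
E_xy > 0: the goods are substitutes.

0.27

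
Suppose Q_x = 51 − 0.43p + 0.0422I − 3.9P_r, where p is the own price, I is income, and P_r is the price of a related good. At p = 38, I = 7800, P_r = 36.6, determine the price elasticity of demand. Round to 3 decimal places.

Substituting, Q_x = 51 − 0.43(38) + 0.0422(7800) − 3.9(36.6) = 51 − 16.34 + 329.16 − 142.74 = 221.08.
∂Q_x/∂p = −0.43, so E_p = (−0.43)·(38/221.08) ≈ -0.074.
|E_p| < 1: demand is inelastic.

-0.074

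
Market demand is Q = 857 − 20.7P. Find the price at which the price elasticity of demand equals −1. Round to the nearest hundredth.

20.70

For linear demand Q = a − bP, E = −bP/(a − bP). |E| = 1 ⇒ bP = a − bP ⇒ P = a/(2b).
P = 857/(2·20.7) ≈ 20.70.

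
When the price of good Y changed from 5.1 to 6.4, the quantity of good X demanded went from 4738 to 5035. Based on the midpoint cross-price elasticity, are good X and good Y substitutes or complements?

substitutes

%ΔQ_x = (5035 − 4738)/[(4738+5035)/2] = 297/4886.5 ≈ 0.0608.
%ΔP_y = (6.4 − 5.1)/[(5.1+6.4)/2] ≈ 0.2261.
E_xy = 0.0608/0.2261 ≈ 0.269.
E_xy > 0, so the goods are substitutes.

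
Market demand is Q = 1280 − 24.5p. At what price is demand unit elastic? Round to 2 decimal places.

For linear demand Q = a − bp, E = −bp/(a − bp). |E| = 1 ⇒ bp = a − bp ⇒ p = a/(2b).
p = 1280/(2·24.5) ≈ 26.12.

26.12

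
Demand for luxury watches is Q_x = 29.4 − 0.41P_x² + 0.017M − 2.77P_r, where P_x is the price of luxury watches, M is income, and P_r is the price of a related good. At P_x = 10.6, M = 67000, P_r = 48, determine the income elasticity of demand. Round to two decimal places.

Substituting, Q_x = 29.4 − 0.41(10.6)² + 0.017(67000) − 2.77(48) = 29.4 − 46.0676 + 1139 − 132.96 = 989.3724.
∂Q_x/∂M = +0.017, so E_I = 0.017·(67000/989.3724) ≈ 1.15.
E_I > 1: normal good (luxury).

1.15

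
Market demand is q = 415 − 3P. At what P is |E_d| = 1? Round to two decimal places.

For linear demand q = a − bP, E = −bP/(a − bP). |E| = 1 ⇒ bP = a − bP ⇒ P = a/(2b).
P = 415/(2·3) ≈ 69.17.

69.17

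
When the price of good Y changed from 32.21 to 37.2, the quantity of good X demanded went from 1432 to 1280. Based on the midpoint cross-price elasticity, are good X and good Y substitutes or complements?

%ΔQ_x = (1280 − 1432)/[(1432+1280)/2] = -152/1356 ≈ -0.1121.
%ΔP_y = (37.2 − 32.21)/[(32.21+37.2)/2] ≈ 0.1438.
E_xy = -0.1121/0.1438 ≈ -0.780.
E_xy < 0, so the goods are complements.

complements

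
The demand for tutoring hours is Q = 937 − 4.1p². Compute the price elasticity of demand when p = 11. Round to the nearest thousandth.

-2.250

At p = 11, Q = 440.9.
dQ/dp = −2·4.1·p = −90.2.
Point elasticity E = (dQ/dp)·(p/Q) = -90.2 × 11/440.9 ≈ -2.250.
|E| > 1, so demand is elastic at this price.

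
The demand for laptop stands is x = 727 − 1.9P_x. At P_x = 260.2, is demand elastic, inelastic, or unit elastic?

At P_x = 260.2, x = 232.62.
dx/dP_x = −1.9.
Point elasticity E = (dx/dP_x)·(P_x/x) = -1.9 × 260.2/232.62 ≈ -2.125.
|E| ≈ 2.125 > 1, so demand is elastic.

elastic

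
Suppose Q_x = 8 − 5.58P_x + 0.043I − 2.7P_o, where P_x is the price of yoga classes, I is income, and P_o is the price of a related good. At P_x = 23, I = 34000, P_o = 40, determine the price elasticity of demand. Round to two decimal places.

-0.10

Substituting, Q_x = 8 − 5.58(23) + 0.043(34000) − 2.7(40) = 8 − 128.34 + 1462 − 108 = 1233.66.
∂Q_x/∂P_x = −5.58, so E_p = (−5.58)·(23/1233.66) ≈ -0.10.
|E_p| < 1: demand is inelastic.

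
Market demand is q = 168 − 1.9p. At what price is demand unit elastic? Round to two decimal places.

For linear demand q = a − bp, E = −bp/(a − bp). |E| = 1 ⇒ bp = a − bp ⇒ p = a/(2b).
p = 168/(2·1.9) ≈ 44.21.

44.21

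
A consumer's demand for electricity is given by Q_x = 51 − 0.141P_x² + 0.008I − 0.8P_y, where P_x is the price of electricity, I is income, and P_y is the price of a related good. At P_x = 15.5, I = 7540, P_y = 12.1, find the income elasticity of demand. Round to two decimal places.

At the given point, Q_x = 51 − 0.141(15.5)² + 0.008(7540) − 0.8(12.1) = 51 − 33.8753 + 60.32 − 9.68 = 67.7648.
∂Q_x/∂I = +0.008, so E_I = 0.008·(7540/67.7648) ≈ 0.89.
E_I ∈ (0,1): normal good (necessity).

0.89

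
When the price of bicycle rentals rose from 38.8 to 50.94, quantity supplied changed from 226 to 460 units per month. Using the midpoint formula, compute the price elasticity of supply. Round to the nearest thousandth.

2.522

%Δq = (460 − 226)/[(226 + 460)/2] = 234/343 ≈ 0.6822.
%Δp = (50.94 − 38.8)/[(38.8 + 50.94)/2] = 12.14/44.87 ≈ 0.2706.
Arc elasticity E = %Δq/%Δp ≈ 0.6822/0.2706 ≈ 2.522.
|E| > 1: supply is elastic over this range.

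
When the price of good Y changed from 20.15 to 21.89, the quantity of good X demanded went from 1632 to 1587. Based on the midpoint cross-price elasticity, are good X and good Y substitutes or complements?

complements

%ΔQ_x = (1587 − 1632)/[(1632+1587)/2] = -45/1609.5 ≈ -0.0280.
%ΔP_y = (21.89 − 20.15)/[(20.15+21.89)/2] ≈ 0.0828.
E_xy = -0.0280/0.0828 ≈ -0.338.
E_xy < 0, so the goods are complements.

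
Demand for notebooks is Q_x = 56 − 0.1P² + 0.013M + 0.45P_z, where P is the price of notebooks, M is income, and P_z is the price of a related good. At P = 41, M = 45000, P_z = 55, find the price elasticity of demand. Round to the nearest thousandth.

At the given point, Q_x = 56 − 0.1(41)² + 0.013(45000) + 0.45(55) = 56 − 168.1 + 585 + 24.75 = 497.65.
∂Q_x/∂P = −2·0.1·P = -8.2, so E_p = -8.2·(41/497.65) ≈ -0.676.
|E_p| < 1: demand is inelastic.

-0.676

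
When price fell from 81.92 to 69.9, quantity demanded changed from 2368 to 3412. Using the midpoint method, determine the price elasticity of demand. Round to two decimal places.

-2.28

%Δq = (3412 − 2368)/[(2368 + 3412)/2] = 1044/2890 ≈ 0.3612.
%ΔP = (69.9 − 81.92)/[(81.92 + 69.9)/2] = -12.02/75.91 ≈ -0.1583.
Arc elasticity E = %Δq/%ΔP ≈ 0.3612/-0.1583 ≈ -2.28.
|E| > 1: demand is elastic over this range.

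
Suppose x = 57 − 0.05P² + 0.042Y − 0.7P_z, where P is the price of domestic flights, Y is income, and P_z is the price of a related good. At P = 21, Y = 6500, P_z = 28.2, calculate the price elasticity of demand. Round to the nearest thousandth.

-0.153

x = 57 − 0.05(21)² + 0.042(6500) − 0.7(28.2) = 57 − 22.05 + 273 − 19.74 = 288.21.
∂x/∂P = −2·0.05·P = -2.1, so E_p = -2.1·(21/288.21) ≈ -0.153.
|E_p| < 1: demand is inelastic.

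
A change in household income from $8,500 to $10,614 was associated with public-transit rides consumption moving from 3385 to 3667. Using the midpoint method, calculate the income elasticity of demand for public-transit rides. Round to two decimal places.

0.36

%ΔQ = (3667 − 3385)/[(3385+3667)/2] = 282/3526 ≈ 0.0800.
%ΔI = (10,614 − 8,500)/[(8,500+10,614)/2] = 2114/9557 ≈ 0.2212.
E_I = %ΔQ/%ΔI ≈ 0.36.
E_I ∈ (0,1): normal good (necessity).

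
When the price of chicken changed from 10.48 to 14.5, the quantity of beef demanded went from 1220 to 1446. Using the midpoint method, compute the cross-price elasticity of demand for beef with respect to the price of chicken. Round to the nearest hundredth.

%ΔQ_x = (1446 − 1220)/[(1220+1446)/2] = 226/1333 ≈ 0.1695.
%ΔP_y = (14.5 − 10.48)/[(10.48+14.5)/2] ≈ 0.3219.
E_xy = 0.1695/0.3219 ≈ 0.53.
E_xy > 0, so beef and chicken are substitutes.

0.53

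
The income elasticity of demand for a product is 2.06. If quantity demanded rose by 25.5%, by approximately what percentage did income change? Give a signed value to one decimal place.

%ΔQ ≈ E × %ΔI ⇒ %ΔI = %ΔQ / E = (25.5%)/(2.06) ≈ 12.4%.

12.4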